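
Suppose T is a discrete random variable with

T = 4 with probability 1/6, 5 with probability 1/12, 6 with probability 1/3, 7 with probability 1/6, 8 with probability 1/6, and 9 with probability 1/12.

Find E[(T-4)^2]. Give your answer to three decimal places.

E[(T-4)^2] = Σ (t-4)^2·P(T=t)
 = 0·1/6 + 1·1/12 + 4·1/3 + 9·1/6 + 16·1/6 + 25·1/12
 = 0 + 1/12 + 4/3 + 3/2 + 8/3 + 25/12
 = 23/3

7.667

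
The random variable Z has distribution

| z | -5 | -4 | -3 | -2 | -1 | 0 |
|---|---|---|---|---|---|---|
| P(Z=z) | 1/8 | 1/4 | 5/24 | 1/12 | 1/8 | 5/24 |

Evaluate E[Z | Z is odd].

-3

P(Z is odd) = 1/8 + 5/24 + 1/8 = 11/24.
E[Z | Z is odd] = [(-5)·1/8 + (-3)·5/24 + (-1)·1/8] / (11/24)
 = -11/8 / (11/24)
 = -3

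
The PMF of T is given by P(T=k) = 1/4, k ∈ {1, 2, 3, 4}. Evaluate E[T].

2.5

E[T] = Σ t·P(T=t)
 = 1·1/4 + 2·1/4 + 3·1/4 + 4·1/4
 = 1/4 + 1/2 + 3/4 + 1
 = 5/2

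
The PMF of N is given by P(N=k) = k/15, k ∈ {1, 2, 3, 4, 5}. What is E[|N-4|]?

E[|N-4|] = Σ |n-4|·P(N=n)
 = 3·1/15 + 2·2/15 + 1·1/5 + 0·4/15 + 1·1/3
 = 1/5 + 4/15 + 1/5 + 0 + 1/3
 = 1

1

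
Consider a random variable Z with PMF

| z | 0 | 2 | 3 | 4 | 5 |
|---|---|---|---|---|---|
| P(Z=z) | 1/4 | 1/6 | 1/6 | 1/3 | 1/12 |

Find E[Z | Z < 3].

0.8

P(Z < 3) = 1/4 + 1/6 = 5/12.
E[Z | Z < 3] = [0·1/4 + 2·1/6] / (5/12)
 = 1/3 / (5/12)
 = 4/5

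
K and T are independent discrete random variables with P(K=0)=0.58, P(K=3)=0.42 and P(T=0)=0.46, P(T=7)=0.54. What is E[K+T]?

E[K+T] = Σ_k Σ_t (k+t) · P(K=k)P(T=t)
 = 0·0.2668 + 7·0.3132 + 3·0.1932 + 10·0.2268
 = 0 + 2.1924 + 0.5796 + 2.268
 = 5.04

5.04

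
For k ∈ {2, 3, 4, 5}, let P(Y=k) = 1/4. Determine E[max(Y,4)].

E[max(Y,4)] = Σ max(y,4)·P(Y=y)
 = 4·1/4 + 4·1/4 + 4·1/4 + 5·1/4
 = 1 + 1 + 1 + 5/4
 = 17/4

4.25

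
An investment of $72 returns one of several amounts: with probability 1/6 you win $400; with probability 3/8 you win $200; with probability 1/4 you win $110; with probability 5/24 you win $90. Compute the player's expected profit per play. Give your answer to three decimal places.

115.917

E[payout] = 400·1/6 + 200·3/8 + 110·1/4 + 90·5/24
 = 200/3 + 75 + 55/2 + 75/4
 = 2255/12
Net = 2255/12 - 72 = 1391/12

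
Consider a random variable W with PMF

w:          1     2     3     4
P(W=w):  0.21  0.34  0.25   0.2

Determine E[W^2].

E[W^2] = Σ w^2·P(W=w)
 = 1·0.21 + 4·0.34 + 9·0.25 + 16·0.2
 = 0.21 + 1.36 + 2.25 + 3.2
 = 7.02

7.02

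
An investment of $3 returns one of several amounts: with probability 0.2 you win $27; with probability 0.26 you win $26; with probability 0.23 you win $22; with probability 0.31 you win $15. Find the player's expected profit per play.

18.87

E[payout] = 27·0.2 + 26·0.26 + 22·0.23 + 15·0.31
 = 5.4 + 6.76 + 5.06 + 4.65
 = 21.87
Net = 21.87 - 3 = 18.87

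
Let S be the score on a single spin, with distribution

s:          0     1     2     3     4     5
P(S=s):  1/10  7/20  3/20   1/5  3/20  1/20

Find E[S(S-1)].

4.3

E[S(S-1)] = Σ s(s-1)·P(S=s)
 = 0·1/10 + 0·7/20 + 2·3/20 + 6·1/5 + 12·3/20 + 20·1/20
 = 0 + 0 + 3/10 + 6/5 + 9/5 + 1
 = 43/10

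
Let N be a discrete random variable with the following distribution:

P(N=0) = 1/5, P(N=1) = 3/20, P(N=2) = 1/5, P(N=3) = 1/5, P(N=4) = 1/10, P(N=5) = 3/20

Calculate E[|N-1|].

E[|N-1|] = Σ |n-1|·P(N=n)
 = 1·1/5 + 0·3/20 + 1·1/5 + 2·1/5 + 3·1/10 + 4·3/20
 = 1/5 + 0 + 1/5 + 2/5 + 3/10 + 3/5
 = 17/10

1.7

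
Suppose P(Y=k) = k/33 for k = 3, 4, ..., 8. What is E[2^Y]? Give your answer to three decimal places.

E[2^Y] = Σ 2^y·P(Y=y)
 = 8·1/11 + 16·4/33 + 32·5/33 + 64·2/11 + 128·7/33 + 256·8/33
 = 8/11 + 64/33 + 160/33 + 128/11 + 896/33 + 2048/33
 = 1192/11

108.364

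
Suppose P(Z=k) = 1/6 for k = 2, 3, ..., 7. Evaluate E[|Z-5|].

E[|Z-5|] = Σ |z-5|·P(Z=z)
 = 3·1/6 + 2·1/6 + 1·1/6 + 0·1/6 + 1·1/6 + 2·1/6
 = 1/2 + 1/3 + 1/6 + 0 + 1/6 + 1/3
 = 3/2

1.5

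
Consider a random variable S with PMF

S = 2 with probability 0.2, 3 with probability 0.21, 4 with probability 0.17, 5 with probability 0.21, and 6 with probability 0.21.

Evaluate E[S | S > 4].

P(S > 4) = 0.21 + 0.21 = 0.42.
E[S | S > 4] = [5·0.21 + 6·0.21] / 0.42
 = 2.31 / 0.42
 = 11/2

5.5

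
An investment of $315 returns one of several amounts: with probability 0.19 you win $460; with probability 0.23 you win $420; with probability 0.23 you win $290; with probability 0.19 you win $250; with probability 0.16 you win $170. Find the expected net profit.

E[payout] = 460·0.19 + 420·0.23 + 290·0.23 + 250·0.19 + 170·0.16
 = 87.4 + 96.6 + 66.7 + 47.5 + 27.2
 = 325.4
Net = 325.4 - 315 = 10.4

10.4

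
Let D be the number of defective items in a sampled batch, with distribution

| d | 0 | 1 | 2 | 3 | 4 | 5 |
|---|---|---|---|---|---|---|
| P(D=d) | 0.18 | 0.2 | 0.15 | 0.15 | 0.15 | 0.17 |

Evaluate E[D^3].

36.3

E[D^3] = Σ d^3·P(D=d)
 = 0·0.18 + 1·0.2 + 8·0.15 + 27·0.15 + 64·0.15 + 125·0.17
 = 0 + 0.2 + 1.2 + 4.05 + 9.6 + 21.25
 = 36.3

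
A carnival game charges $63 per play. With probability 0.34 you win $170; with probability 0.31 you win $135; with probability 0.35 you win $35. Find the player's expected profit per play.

48.9

E[payout] = 170·0.34 + 135·0.31 + 35·0.35
 = 57.8 + 41.85 + 12.25
 = 111.9
Net = 111.9 - 63 = 48.9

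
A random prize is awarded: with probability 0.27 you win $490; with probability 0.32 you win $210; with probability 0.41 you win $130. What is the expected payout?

252.8

E[payout] = 490·0.27 + 210·0.32 + 130·0.41
 = 132.3 + 67.2 + 53.3
 = 252.8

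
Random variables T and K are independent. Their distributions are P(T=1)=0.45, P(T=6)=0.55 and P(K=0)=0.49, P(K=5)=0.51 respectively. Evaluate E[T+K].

E[T+K] = Σ_t Σ_k (t+k) · P(T=t)P(K=k)
 = 1·0.2205 + 6·0.2295 + 6·0.2695 + 11·0.2805
 = 0.2205 + 1.377 + 1.617 + 3.0855
 = 6.3

6.3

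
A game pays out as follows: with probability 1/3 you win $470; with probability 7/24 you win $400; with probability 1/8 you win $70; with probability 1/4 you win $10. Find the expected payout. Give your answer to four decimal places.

284.5833

E[payout] = 470·1/3 + 400·7/24 + 70·1/8 + 10·1/4
 = 470/3 + 350/3 + 35/4 + 5/2
 = 3415/12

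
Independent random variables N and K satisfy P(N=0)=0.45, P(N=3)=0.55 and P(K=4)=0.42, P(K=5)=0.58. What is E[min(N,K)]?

E[min(N,K)] = Σ_n Σ_k min(n,k) · P(N=n)P(K=k)
 = 0·0.189 + 0·0.261 + 3·0.231 + 3·0.319
 = 0 + 0 + 0.693 + 0.957
 = 1.65

1.65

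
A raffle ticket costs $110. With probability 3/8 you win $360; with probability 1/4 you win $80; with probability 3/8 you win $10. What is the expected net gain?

48.75

E[payout] = 360·3/8 + 80·1/4 + 10·3/8
 = 135 + 20 + 15/4
 = 635/4
Net = 635/4 - 110 = 195/4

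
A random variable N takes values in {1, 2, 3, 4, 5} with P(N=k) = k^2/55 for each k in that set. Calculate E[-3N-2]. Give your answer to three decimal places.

E[-3N-2] = Σ (-3n-2)·P(N=n)
 = (-5)·1/55 + (-8)·4/55 + (-11)·9/55 + (-14)·16/55 + (-17)·5/11
 = (-1/11) + (-32/55) + (-9/5) + (-224/55) + (-85/11)
 = -157/11

-14.273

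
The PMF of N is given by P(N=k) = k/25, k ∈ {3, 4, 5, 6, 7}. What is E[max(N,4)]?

5.52

E[max(N,4)] = Σ max(n,4)·P(N=n)
 = 4·3/25 + 4·4/25 + 5·1/5 + 6·6/25 + 7·7/25
 = 12/25 + 16/25 + 1 + 36/25 + 49/25
 = 138/25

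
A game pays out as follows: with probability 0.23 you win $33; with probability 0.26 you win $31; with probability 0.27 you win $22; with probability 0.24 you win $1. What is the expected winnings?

E[payout] = 33·0.23 + 31·0.26 + 22·0.27 + 1·0.24
 = 7.59 + 8.06 + 5.94 + 0.24
 = 21.83

21.83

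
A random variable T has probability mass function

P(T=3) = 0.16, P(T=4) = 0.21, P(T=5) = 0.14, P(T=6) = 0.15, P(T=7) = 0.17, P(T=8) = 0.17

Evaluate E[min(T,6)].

4.96

E[min(T,6)] = Σ min(t,6)·P(T=t)
 = 3·0.16 + 4·0.21 + 5·0.14 + 6·0.15 + 6·0.17 + 6·0.17
 = 0.48 + 0.84 + 0.7 + 0.9 + 1.02 + 1.02
 = 4.96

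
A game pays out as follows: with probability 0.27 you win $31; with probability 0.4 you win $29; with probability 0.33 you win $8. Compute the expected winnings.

22.61

E[payout] = 31·0.27 + 29·0.4 + 8·0.33
 = 8.37 + 11.6 + 2.64
 = 22.61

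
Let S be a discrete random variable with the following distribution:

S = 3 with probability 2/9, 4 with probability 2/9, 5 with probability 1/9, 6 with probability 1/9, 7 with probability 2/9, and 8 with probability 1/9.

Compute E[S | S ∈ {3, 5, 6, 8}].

5

P(S ∈ {3, 5, 6, 8}) = 2/9 + 1/9 + 1/9 + 1/9 = 5/9.
E[S | S ∈ {3, 5, 6, 8}] = [3·2/9 + 5·1/9 + 6·1/9 + 8·1/9] / (5/9)
 = 25/9 / (5/9)
 = 5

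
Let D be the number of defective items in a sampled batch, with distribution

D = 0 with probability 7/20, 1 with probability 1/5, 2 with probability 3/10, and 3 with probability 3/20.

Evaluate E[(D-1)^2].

E[(D-1)^2] = Σ (d-1)^2·P(D=d)
 = 1·7/20 + 0·1/5 + 1·3/10 + 4·3/20
 = 7/20 + 0 + 3/10 + 3/5
 = 5/4

1.25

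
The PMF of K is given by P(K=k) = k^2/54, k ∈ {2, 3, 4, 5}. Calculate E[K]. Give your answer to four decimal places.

4.1481

E[K] = Σ k·P(K=k)
 = 2·2/27 + 3·1/6 + 4·8/27 + 5·25/54
 = 4/27 + 1/2 + 32/27 + 125/54
 = 112/27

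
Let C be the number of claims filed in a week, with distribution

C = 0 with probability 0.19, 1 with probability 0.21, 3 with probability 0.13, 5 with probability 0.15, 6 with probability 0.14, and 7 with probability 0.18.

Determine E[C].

3.45

E[C] = Σ c·P(C=c)
 = 0·0.19 + 1·0.21 + 3·0.13 + 5·0.15 + 6·0.14 + 7·0.18
 = 0 + 0.21 + 0.39 + 0.75 + 0.84 + 1.26
 = 3.45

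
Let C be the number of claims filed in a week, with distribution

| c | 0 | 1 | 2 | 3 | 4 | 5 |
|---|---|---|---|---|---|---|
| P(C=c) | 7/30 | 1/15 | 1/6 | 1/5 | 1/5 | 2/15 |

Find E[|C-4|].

1.8

E[|C-4|] = Σ |c-4|·P(C=c)
 = 4·7/30 + 3·1/15 + 2·1/6 + 1·1/5 + 0·1/5 + 1·2/15
 = 14/15 + 1/5 + 1/3 + 1/5 + 0 + 2/15
 = 9/5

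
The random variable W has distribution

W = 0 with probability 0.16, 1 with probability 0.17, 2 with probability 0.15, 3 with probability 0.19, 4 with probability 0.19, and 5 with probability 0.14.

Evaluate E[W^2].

9.02

E[W^2] = Σ w^2·P(W=w)
 = 0·0.16 + 1·0.17 + 4·0.15 + 9·0.19 + 16·0.19 + 25·0.14
 = 0 + 0.17 + 0.6 + 1.71 + 3.04 + 3.5
 = 9.02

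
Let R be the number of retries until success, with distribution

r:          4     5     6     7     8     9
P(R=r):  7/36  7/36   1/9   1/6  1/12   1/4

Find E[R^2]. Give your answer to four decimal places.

E[R^2] = Σ r^2·P(R=r)
 = 16·7/36 + 25·7/36 + 36·1/9 + 49·1/6 + 64·1/12 + 81·1/4
 = 28/9 + 175/36 + 4 + 49/6 + 16/3 + 81/4
 = 823/18

45.7222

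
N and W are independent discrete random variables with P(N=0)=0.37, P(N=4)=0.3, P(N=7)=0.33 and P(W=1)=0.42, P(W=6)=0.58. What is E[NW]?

E[NW] = Σ_n Σ_w nw · P(N=n)P(W=w)
 = 0·0.1554 + 0·0.2146 + 4·0.126 + 24·0.174 + 7·0.1386 + 42·0.1914
 = 0 + 0 + 0.504 + 4.176 + 0.9702 + 8.0388
 = 13.689

13.689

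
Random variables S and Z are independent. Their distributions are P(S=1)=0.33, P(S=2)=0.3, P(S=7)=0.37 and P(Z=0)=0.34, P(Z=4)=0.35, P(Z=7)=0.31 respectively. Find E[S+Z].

7.09

E[S+Z] = Σ_s Σ_z (s+z) · P(S=s)P(Z=z)
 = 1·0.1122 + 5·0.1155 + 8·0.1023 + 2·0.102 + 6·0.105 + 9·0.093 + 7·0.1258 + 11·0.1295 + 14·0.1147
 = 0.1122 + 0.5775 + 0.8184 + 0.204 + 0.63 + 0.837 + 0.8806 + 1.4245 + 1.6058
 = 7.09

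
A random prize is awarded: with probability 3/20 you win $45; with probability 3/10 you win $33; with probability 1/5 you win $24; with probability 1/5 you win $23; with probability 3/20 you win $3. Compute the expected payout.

E[payout] = 45·3/20 + 33·3/10 + 24·1/5 + 23·1/5 + 3·3/20
 = 27/4 + 99/10 + 24/5 + 23/5 + 9/20
 = 53/2

26.5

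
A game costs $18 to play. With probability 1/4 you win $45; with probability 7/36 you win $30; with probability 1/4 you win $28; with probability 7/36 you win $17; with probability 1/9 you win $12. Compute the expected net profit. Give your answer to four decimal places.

E[payout] = 45·1/4 + 30·7/36 + 28·1/4 + 17·7/36 + 12·1/9
 = 45/4 + 35/6 + 7 + 119/36 + 4/3
 = 517/18
Net = 517/18 - 18 = 193/18

10.7222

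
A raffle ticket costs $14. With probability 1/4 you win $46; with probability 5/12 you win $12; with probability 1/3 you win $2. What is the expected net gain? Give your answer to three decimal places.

3.167

E[payout] = 46·1/4 + 12·5/12 + 2·1/3
 = 23/2 + 5 + 2/3
 = 103/6
Net = 103/6 - 14 = 19/6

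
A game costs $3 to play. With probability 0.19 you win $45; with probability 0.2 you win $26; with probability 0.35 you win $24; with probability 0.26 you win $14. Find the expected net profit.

E[payout] = 45·0.19 + 26·0.2 + 24·0.35 + 14·0.26
 = 8.55 + 5.2 + 8.4 + 3.64
 = 25.79
Net = 25.79 - 3 = 22.79

22.79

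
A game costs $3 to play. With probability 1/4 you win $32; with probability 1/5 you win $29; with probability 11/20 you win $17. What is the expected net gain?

E[payout] = 32·1/4 + 29·1/5 + 17·11/20
 = 8 + 29/5 + 187/20
 = 463/20
Net = 463/20 - 3 = 403/20

20.15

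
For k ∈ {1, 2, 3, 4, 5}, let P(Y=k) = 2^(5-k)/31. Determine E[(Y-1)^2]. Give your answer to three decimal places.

1.871

E[(Y-1)^2] = Σ (y-1)^2·P(Y=y)
 = 0·16/31 + 1·8/31 + 4·4/31 + 9·2/31 + 16·1/31
 = 0 + 8/31 + 16/31 + 18/31 + 16/31
 = 58/31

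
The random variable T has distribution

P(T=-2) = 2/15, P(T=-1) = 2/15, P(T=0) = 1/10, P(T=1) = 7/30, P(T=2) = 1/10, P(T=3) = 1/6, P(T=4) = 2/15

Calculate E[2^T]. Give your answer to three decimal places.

4.533

E[2^T] = Σ 2^t·P(T=t)
 = 1/4·2/15 + 1/2·2/15 + 1·1/10 + 2·7/30 + 4·1/10 + 8·1/6 + 16·2/15
 = 1/30 + 1/15 + 1/10 + 7/15 + 2/5 + 4/3 + 32/15
 = 68/15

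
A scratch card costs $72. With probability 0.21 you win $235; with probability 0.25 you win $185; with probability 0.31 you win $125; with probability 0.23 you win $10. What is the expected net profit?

64.65

E[payout] = 235·0.21 + 185·0.25 + 125·0.31 + 10·0.23
 = 49.35 + 46.25 + 38.75 + 2.3
 = 136.65
Net = 136.65 - 72 = 64.65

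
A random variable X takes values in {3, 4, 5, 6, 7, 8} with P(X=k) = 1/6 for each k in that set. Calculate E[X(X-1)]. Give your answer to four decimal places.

E[X(X-1)] = Σ x(x-1)·P(X=x)
 = 6·1/6 + 12·1/6 + 20·1/6 + 30·1/6 + 42·1/6 + 56·1/6
 = 1 + 2 + 10/3 + 5 + 7 + 28/3
 = 83/3

27.6667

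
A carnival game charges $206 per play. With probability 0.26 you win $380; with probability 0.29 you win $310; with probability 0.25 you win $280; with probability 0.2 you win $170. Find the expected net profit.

E[payout] = 380·0.26 + 310·0.29 + 280·0.25 + 170·0.2
 = 98.8 + 89.9 + 70 + 34
 = 292.7
Net = 292.7 - 206 = 86.7

86.7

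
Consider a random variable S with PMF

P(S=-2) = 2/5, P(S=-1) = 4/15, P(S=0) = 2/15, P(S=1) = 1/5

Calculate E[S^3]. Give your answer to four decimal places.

-3.2667

E[S^3] = Σ s^3·P(S=s)
 = (-8)·2/5 + (-1)·4/15 + 0·2/15 + 1·1/5
 = (-16/5) + (-4/15) + 0 + 1/5
 = -49/15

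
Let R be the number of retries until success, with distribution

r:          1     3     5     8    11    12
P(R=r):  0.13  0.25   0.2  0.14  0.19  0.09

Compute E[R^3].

511.97

E[R^3] = Σ r^3·P(R=r)
 = 1·0.13 + 27·0.25 + 125·0.2 + 512·0.14 + 1331·0.19 + 1728·0.09
 = 0.13 + 6.75 + 25 + 71.68 + 252.89 + 155.52
 = 511.97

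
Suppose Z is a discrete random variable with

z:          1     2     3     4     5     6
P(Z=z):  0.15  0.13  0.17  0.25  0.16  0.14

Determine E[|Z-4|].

1.32

E[|Z-4|] = Σ |z-4|·P(Z=z)
 = 3·0.15 + 2·0.13 + 1·0.17 + 0·0.25 + 1·0.16 + 2·0.14
 = 0.45 + 0.26 + 0.17 + 0 + 0.16 + 0.28
 = 1.32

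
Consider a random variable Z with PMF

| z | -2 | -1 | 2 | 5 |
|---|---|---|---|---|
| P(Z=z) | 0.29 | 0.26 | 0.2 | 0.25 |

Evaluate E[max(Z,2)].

2.75

E[max(Z,2)] = Σ max(z,2)·P(Z=z)
 = 2·0.29 + 2·0.26 + 2·0.2 + 5·0.25
 = 0.58 + 0.52 + 0.4 + 1.25
 = 2.75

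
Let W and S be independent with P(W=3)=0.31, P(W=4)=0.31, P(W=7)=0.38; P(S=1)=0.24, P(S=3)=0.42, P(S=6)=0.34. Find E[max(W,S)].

E[max(W,S)] = Σ_w Σ_s max(w,s) · P(W=w)P(S=s)
 = 3·0.0744 + 3·0.1302 + 6·0.1054 + 4·0.0744 + 4·0.1302 + 6·0.1054 + 7·0.0912 + 7·0.1596 + 7·0.1292
 = 0.2232 + 0.3906 + 0.6324 + 0.2976 + 0.5208 + 0.6324 + 0.6384 + 1.1172 + 0.9044
 = 5.357

5.357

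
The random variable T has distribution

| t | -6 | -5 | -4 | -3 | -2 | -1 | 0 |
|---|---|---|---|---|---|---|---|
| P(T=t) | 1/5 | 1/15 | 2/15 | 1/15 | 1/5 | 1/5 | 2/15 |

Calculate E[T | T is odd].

P(T is odd) = 1/15 + 1/15 + 1/5 = 1/3.
E[T | T is odd] = [(-5)·1/15 + (-3)·1/15 + (-1)·1/5] / (1/3)
 = -11/15 / (1/3)
 = -11/5

-2.2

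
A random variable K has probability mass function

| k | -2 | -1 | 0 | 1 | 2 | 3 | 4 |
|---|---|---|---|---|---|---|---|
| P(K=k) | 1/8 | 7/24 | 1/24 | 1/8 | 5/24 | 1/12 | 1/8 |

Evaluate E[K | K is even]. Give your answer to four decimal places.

P(K is even) = 1/8 + 1/24 + 5/24 + 1/8 = 1/2.
E[K | K is even] = [(-2)·1/8 + 0·1/24 + 2·5/24 + 4·1/8] / (1/2)
 = 2/3 / (1/2)
 = 4/3

1.3333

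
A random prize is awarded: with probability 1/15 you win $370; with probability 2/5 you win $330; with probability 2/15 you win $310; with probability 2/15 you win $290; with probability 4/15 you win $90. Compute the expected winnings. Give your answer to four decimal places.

E[payout] = 370·1/15 + 330·2/5 + 310·2/15 + 290·2/15 + 90·4/15
 = 74/3 + 132 + 124/3 + 116/3 + 24
 = 782/3

260.6667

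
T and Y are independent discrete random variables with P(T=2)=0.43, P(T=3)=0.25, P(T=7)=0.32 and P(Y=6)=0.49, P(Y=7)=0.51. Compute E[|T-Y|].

E[|T-Y|] = Σ_t Σ_y |t-y| · P(T=t)P(Y=y)
 = 4·0.2107 + 5·0.2193 + 3·0.1225 + 4·0.1275 + 1·0.1568 + 0·0.1632
 = 0.8428 + 1.0965 + 0.3675 + 0.51 + 0.1568 + 0
 = 2.9736

2.9736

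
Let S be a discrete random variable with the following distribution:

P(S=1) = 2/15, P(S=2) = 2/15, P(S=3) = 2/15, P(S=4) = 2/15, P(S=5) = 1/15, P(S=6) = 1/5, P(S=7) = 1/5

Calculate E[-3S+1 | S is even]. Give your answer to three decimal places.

P(S is even) = 2/15 + 2/15 + 1/5 = 7/15.
E[-3S+1 | S is even] = [(-5)·2/15 + (-11)·2/15 + (-17)·1/5] / (7/15)
 = -83/15 / (7/15)
 = -83/7

-11.857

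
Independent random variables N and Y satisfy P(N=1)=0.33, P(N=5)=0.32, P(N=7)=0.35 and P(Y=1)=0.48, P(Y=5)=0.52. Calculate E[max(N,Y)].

E[max(N,Y)] = Σ_n Σ_y max(n,y) · P(N=n)P(Y=y)
 = 1·0.1584 + 5·0.1716 + 5·0.1536 + 5·0.1664 + 7·0.168 + 7·0.182
 = 0.1584 + 0.858 + 0.768 + 0.832 + 1.176 + 1.274
 = 5.0664

5.0664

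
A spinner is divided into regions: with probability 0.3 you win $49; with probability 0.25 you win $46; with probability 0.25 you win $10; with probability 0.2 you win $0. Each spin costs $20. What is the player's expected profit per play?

8.7

E[payout] = 49·0.3 + 46·0.25 + 10·0.25 + 0·0.2
 = 14.7 + 11.5 + 2.5 + 0
 = 28.7
Net = 28.7 - 20 = 8.7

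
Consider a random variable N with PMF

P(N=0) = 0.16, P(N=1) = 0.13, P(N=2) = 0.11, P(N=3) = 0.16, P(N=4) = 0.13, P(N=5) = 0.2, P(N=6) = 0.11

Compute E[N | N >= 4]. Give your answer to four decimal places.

4.9545

P(N >= 4) = 0.13 + 0.2 + 0.11 = 0.44.
E[N | N >= 4] = [4·0.13 + 5·0.2 + 6·0.11] / 0.44
 = 2.18 / 0.44
 = 109/22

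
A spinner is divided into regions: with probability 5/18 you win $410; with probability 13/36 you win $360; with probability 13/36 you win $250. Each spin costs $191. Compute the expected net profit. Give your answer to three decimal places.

143.167

E[payout] = 410·5/18 + 360·13/36 + 250·13/36
 = 1025/9 + 130 + 1625/18
 = 2005/6
Net = 2005/6 - 191 = 859/6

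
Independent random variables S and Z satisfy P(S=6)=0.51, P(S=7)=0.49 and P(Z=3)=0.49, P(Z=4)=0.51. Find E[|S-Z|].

E[|S-Z|] = Σ_s Σ_z |s-z| · P(S=s)P(Z=z)
 = 3·0.2499 + 2·0.2601 + 4·0.2401 + 3·0.2499
 = 0.7497 + 0.5202 + 0.9604 + 0.7497
 = 2.98

2.98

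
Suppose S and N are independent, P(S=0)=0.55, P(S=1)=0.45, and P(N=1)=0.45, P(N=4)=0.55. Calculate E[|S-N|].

2.2

E[|S-N|] = Σ_s Σ_n |s-n| · P(S=s)P(N=n)
 = 1·0.2475 + 4·0.3025 + 0·0.2025 + 3·0.2475
 = 0.2475 + 1.21 + 0 + 0.7425
 = 2.2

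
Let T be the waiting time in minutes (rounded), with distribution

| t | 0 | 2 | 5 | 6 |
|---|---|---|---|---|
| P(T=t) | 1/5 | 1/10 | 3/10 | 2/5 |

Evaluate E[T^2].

E[T^2] = Σ t^2·P(T=t)
 = 0·1/5 + 4·1/10 + 25·3/10 + 36·2/5
 = 0 + 2/5 + 15/2 + 72/5
 = 223/10

22.3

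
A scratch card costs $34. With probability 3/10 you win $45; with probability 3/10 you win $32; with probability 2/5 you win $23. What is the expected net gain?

E[payout] = 45·3/10 + 32·3/10 + 23·2/5
 = 27/2 + 48/5 + 46/5
 = 323/10
Net = 323/10 - 34 = -17/10

-1.7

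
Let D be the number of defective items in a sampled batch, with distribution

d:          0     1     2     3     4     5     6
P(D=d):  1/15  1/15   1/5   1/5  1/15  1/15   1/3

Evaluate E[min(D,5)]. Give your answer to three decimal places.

E[min(D,5)] = Σ min(d,5)·P(D=d)
 = 0·1/15 + 1·1/15 + 2·1/5 + 3·1/5 + 4·1/15 + 5·1/15 + 5·1/3
 = 0 + 1/15 + 2/5 + 3/5 + 4/15 + 1/3 + 5/3
 = 10/3

3.333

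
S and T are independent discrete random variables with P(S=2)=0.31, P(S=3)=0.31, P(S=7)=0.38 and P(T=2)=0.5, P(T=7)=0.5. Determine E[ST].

18.945

E[ST] = Σ_s Σ_t st · P(S=s)P(T=t)
 = 4·0.155 + 14·0.155 + 6·0.155 + 21·0.155 + 14·0.19 + 49·0.19
 = 0.62 + 2.17 + 0.93 + 3.255 + 2.66 + 9.31
 = 18.945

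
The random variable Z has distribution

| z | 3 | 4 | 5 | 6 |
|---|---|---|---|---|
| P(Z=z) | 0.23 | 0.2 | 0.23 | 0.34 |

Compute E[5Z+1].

24.4

E[5Z+1] = Σ (5z+1)·P(Z=z)
 = 16·0.23 + 21·0.2 + 26·0.23 + 31·0.34
 = 3.68 + 4.2 + 5.98 + 10.54
 = 24.4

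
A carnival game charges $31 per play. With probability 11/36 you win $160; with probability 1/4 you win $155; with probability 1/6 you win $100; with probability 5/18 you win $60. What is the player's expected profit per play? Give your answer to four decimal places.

89.9722

E[payout] = 160·11/36 + 155·1/4 + 100·1/6 + 60·5/18
 = 440/9 + 155/4 + 50/3 + 50/3
 = 4355/36
Net = 4355/36 - 31 = 3239/36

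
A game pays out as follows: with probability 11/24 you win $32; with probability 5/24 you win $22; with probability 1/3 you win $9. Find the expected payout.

E[payout] = 32·11/24 + 22·5/24 + 9·1/3
 = 44/3 + 55/12 + 3
 = 89/4

22.25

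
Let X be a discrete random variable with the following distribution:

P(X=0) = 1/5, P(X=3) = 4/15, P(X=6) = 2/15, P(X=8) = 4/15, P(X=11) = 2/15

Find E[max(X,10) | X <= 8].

P(X <= 8) = 1/5 + 4/15 + 2/15 + 4/15 = 13/15.
E[max(X,10) | X <= 8] = [10·1/5 + 10·4/15 + 10·2/15 + 10·4/15] / (13/15)
 = 26/3 / (13/15)
 = 10

10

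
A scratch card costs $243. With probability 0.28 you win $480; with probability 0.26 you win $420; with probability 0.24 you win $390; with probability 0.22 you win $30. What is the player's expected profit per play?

E[payout] = 480·0.28 + 420·0.26 + 390·0.24 + 30·0.22
 = 134.4 + 109.2 + 93.6 + 6.6
 = 343.8
Net = 343.8 - 243 = 100.8

100.8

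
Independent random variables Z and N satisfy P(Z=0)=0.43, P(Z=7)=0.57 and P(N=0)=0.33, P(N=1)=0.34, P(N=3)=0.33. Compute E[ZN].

E[ZN] = Σ_z Σ_n zn · P(Z=z)P(N=n)
 = 0·0.1419 + 0·0.1462 + 0·0.1419 + 0·0.1881 + 7·0.1938 + 21·0.1881
 = 0 + 0 + 0 + 0 + 1.3566 + 3.9501
 = 5.3067

5.3067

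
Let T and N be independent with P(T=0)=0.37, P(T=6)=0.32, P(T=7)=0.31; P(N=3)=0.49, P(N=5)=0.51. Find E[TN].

E[TN] = Σ_t Σ_n tn · P(T=t)P(N=n)
 = 0·0.1813 + 0·0.1887 + 18·0.1568 + 30·0.1632 + 21·0.1519 + 35·0.1581
 = 0 + 0 + 2.8224 + 4.896 + 3.1899 + 5.5335
 = 16.4418

16.4418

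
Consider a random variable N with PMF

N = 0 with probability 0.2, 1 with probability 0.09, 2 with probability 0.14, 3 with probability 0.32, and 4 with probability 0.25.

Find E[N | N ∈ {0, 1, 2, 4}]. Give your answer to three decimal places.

2.015

P(N ∈ {0, 1, 2, 4}) = 0.2 + 0.09 + 0.14 + 0.25 = 0.68.
E[N | N ∈ {0, 1, 2, 4}] = [0·0.2 + 1·0.09 + 2·0.14 + 4·0.25] / 0.68
 = 1.37 / 0.68
 = 137/68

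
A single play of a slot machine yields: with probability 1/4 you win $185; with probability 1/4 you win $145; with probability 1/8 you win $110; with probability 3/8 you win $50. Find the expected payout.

E[payout] = 185·1/4 + 145·1/4 + 110·1/8 + 50·3/8
 = 185/4 + 145/4 + 55/4 + 75/4
 = 115

115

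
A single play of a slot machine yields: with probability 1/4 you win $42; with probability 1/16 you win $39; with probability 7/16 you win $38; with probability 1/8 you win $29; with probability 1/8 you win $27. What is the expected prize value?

36.5625

E[payout] = 42·1/4 + 39·1/16 + 38·7/16 + 29·1/8 + 27·1/8
 = 21/2 + 39/16 + 133/8 + 29/8 + 27/8
 = 585/16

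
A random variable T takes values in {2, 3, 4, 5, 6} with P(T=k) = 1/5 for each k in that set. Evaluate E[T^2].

18

E[T^2] = Σ t^2·P(T=t)
 = 4·1/5 + 9·1/5 + 16·1/5 + 25·1/5 + 36·1/5
 = 4/5 + 9/5 + 16/5 + 5 + 36/5
 = 18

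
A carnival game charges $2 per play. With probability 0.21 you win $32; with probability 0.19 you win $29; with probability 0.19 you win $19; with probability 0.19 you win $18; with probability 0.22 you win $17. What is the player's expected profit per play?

E[payout] = 32·0.21 + 29·0.19 + 19·0.19 + 18·0.19 + 17·0.22
 = 6.72 + 5.51 + 3.61 + 3.42 + 3.74
 = 23
Net = 23 - 2 = 21

21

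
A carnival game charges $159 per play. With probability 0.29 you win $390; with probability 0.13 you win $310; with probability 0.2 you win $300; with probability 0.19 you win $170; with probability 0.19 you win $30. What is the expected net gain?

92.4

E[payout] = 390·0.29 + 310·0.13 + 300·0.2 + 170·0.19 + 30·0.19
 = 113.1 + 40.3 + 60 + 32.3 + 5.7
 = 251.4
Net = 251.4 - 159 = 92.4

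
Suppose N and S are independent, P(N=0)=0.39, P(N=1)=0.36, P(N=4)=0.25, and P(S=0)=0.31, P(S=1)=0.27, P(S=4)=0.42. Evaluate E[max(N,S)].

2.5741

E[max(N,S)] = Σ_n Σ_s max(n,s) · P(N=n)P(S=s)
 = 0·0.1209 + 1·0.1053 + 4·0.1638 + 1·0.1116 + 1·0.0972 + 4·0.1512 + 4·0.0775 + 4·0.0675 + 4·0.105
 = 0 + 0.1053 + 0.6552 + 0.1116 + 0.0972 + 0.6048 + 0.31 + 0.27 + 0.42
 = 2.5741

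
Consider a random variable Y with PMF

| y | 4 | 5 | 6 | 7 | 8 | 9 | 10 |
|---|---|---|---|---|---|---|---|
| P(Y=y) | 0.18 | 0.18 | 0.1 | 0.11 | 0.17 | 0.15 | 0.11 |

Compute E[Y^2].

E[Y^2] = Σ y^2·P(Y=y)
 = 16·0.18 + 25·0.18 + 36·0.1 + 49·0.11 + 64·0.17 + 81·0.15 + 100·0.11
 = 2.88 + 4.5 + 3.6 + 5.39 + 10.88 + 12.15 + 11
 = 50.4

50.4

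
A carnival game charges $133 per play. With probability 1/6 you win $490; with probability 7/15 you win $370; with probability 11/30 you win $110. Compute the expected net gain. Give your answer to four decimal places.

161.6667

E[payout] = 490·1/6 + 370·7/15 + 110·11/30
 = 245/3 + 518/3 + 121/3
 = 884/3
Net = 884/3 - 133 = 485/3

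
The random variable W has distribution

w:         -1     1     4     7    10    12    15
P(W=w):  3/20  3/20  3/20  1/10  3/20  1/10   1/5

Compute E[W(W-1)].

75

E[W(W-1)] = Σ w(w-1)·P(W=w)
 = 2·3/20 + 0·3/20 + 12·3/20 + 42·1/10 + 90·3/20 + 132·1/10 + 210·1/5
 = 3/10 + 0 + 9/5 + 21/5 + 27/2 + 66/5 + 42
 = 75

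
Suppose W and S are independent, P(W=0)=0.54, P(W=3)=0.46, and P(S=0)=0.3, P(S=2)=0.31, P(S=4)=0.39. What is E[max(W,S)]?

2.7366

E[max(W,S)] = Σ_w Σ_s max(w,s) · P(W=w)P(S=s)
 = 0·0.162 + 2·0.1674 + 4·0.2106 + 3·0.138 + 3·0.1426 + 4·0.1794
 = 0 + 0.3348 + 0.8424 + 0.414 + 0.4278 + 0.7176
 = 2.7366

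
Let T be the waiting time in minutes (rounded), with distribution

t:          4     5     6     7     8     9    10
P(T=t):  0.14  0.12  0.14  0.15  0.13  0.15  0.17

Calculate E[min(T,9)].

E[min(T,9)] = Σ min(t,9)·P(T=t)
 = 4·0.14 + 5·0.12 + 6·0.14 + 7·0.15 + 8·0.13 + 9·0.15 + 9·0.17
 = 0.56 + 0.6 + 0.84 + 1.05 + 1.04 + 1.35 + 1.53
 = 6.97

6.97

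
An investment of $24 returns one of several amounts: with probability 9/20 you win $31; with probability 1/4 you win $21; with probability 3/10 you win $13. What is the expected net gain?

-0.9

E[payout] = 31·9/20 + 21·1/4 + 13·3/10
 = 279/20 + 21/4 + 39/10
 = 231/10
Net = 231/10 - 24 = -9/10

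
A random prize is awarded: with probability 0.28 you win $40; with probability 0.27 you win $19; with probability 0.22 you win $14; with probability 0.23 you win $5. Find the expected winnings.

E[payout] = 40·0.28 + 19·0.27 + 14·0.22 + 5·0.23
 = 11.2 + 5.13 + 3.08 + 1.15
 = 20.56

20.56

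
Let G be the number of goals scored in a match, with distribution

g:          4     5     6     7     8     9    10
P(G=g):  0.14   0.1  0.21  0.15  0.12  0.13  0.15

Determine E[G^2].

E[G^2] = Σ g^2·P(G=g)
 = 16·0.14 + 25·0.1 + 36·0.21 + 49·0.15 + 64·0.12 + 81·0.13 + 100·0.15
 = 2.24 + 2.5 + 7.56 + 7.35 + 7.68 + 10.53 + 15
 = 52.86

52.86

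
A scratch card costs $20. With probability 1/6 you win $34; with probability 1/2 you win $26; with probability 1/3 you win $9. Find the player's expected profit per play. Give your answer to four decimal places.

E[payout] = 34·1/6 + 26·1/2 + 9·1/3
 = 17/3 + 13 + 3
 = 65/3
Net = 65/3 - 20 = 5/3

1.6667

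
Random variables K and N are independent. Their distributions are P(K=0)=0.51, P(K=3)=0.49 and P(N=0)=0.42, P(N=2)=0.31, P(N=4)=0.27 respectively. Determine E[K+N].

E[K+N] = Σ_k Σ_n (k+n) · P(K=k)P(N=n)
 = 0·0.2142 + 2·0.1581 + 4·0.1377 + 3·0.2058 + 5·0.1519 + 7·0.1323
 = 0 + 0.3162 + 0.5508 + 0.6174 + 0.7595 + 0.9261
 = 3.17

3.17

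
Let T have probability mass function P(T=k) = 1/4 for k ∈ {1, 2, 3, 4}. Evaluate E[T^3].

E[T^3] = Σ t^3·P(T=t)
 = 1·1/4 + 8·1/4 + 27·1/4 + 64·1/4
 = 1/4 + 2 + 27/4 + 16
 = 25

25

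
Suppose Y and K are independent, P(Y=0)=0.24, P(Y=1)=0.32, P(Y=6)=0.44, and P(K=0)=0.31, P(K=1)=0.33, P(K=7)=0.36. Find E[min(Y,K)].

1.3164

E[min(Y,K)] = Σ_y Σ_k min(y,k) · P(Y=y)P(K=k)
 = 0·0.0744 + 0·0.0792 + 0·0.0864 + 0·0.0992 + 1·0.1056 + 1·0.1152 + 0·0.1364 + 1·0.1452 + 6·0.1584
 = 0 + 0 + 0 + 0 + 0.1056 + 0.1152 + 0 + 0.1452 + 0.9504
 = 1.3164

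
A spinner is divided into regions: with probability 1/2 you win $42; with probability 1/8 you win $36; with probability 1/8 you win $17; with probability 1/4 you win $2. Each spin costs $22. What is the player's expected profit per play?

6.125

E[payout] = 42·1/2 + 36·1/8 + 17·1/8 + 2·1/4
 = 21 + 9/2 + 17/8 + 1/2
 = 225/8
Net = 225/8 - 22 = 49/8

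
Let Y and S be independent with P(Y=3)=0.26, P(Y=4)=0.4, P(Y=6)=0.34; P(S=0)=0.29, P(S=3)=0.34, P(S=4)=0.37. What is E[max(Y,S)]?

4.5162

E[max(Y,S)] = Σ_y Σ_s max(y,s) · P(Y=y)P(S=s)
 = 3·0.0754 + 3·0.0884 + 4·0.0962 + 4·0.116 + 4·0.136 + 4·0.148 + 6·0.0986 + 6·0.1156 + 6·0.1258
 = 0.2262 + 0.2652 + 0.3848 + 0.464 + 0.544 + 0.592 + 0.5916 + 0.6936 + 0.7548
 = 4.5162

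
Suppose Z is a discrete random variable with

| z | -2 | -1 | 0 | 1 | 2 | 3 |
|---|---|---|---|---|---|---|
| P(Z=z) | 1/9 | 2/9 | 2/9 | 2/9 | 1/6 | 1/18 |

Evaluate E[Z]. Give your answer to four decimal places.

0.2778

E[Z] = Σ z·P(Z=z)
 = (-2)·1/9 + (-1)·2/9 + 0·2/9 + 1·2/9 + 2·1/6 + 3·1/18
 = (-2/9) + (-2/9) + 0 + 2/9 + 1/3 + 1/6
 = 5/18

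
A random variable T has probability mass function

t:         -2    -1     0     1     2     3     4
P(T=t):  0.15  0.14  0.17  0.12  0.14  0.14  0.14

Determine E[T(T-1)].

3.98

E[T(T-1)] = Σ t(t-1)·P(T=t)
 = 6·0.15 + 2·0.14 + 0·0.17 + 0·0.12 + 2·0.14 + 6·0.14 + 12·0.14
 = 0.9 + 0.28 + 0 + 0 + 0.28 + 0.84 + 1.68
 = 3.98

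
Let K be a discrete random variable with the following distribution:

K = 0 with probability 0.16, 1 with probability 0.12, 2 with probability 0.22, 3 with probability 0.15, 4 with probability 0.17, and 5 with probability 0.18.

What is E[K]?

2.59

E[K] = Σ k·P(K=k)
 = 0·0.16 + 1·0.12 + 2·0.22 + 3·0.15 + 4·0.17 + 5·0.18
 = 0 + 0.12 + 0.44 + 0.45 + 0.68 + 0.9
 = 2.59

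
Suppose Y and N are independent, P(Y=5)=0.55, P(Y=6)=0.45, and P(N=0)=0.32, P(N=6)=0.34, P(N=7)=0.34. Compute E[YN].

24.089

E[YN] = Σ_y Σ_n yn · P(Y=y)P(N=n)
 = 0·0.176 + 30·0.187 + 35·0.187 + 0·0.144 + 36·0.153 + 42·0.153
 = 0 + 5.61 + 6.545 + 0 + 5.508 + 6.426
 = 24.089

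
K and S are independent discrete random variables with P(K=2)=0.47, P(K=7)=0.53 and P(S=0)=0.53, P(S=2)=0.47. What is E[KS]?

4.371

E[KS] = Σ_k Σ_s ks · P(K=k)P(S=s)
 = 0·0.2491 + 4·0.2209 + 0·0.2809 + 14·0.2491
 = 0 + 0.8836 + 0 + 3.4874
 = 4.371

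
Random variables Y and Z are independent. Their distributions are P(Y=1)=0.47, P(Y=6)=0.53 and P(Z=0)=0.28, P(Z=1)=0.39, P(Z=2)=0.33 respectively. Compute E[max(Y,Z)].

3.8051

E[max(Y,Z)] = Σ_y Σ_z max(y,z) · P(Y=y)P(Z=z)
 = 1·0.1316 + 1·0.1833 + 2·0.1551 + 6·0.1484 + 6·0.2067 + 6·0.1749
 = 0.1316 + 0.1833 + 0.3102 + 0.8904 + 1.2402 + 1.0494
 = 3.8051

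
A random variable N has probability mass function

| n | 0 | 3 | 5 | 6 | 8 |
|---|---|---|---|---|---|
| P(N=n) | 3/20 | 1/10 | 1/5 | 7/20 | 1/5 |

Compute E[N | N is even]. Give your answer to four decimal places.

5.2857

P(N is even) = 3/20 + 7/20 + 1/5 = 7/10.
E[N | N is even] = [0·3/20 + 6·7/20 + 8·1/5] / (7/10)
 = 37/10 / (7/10)
 = 37/7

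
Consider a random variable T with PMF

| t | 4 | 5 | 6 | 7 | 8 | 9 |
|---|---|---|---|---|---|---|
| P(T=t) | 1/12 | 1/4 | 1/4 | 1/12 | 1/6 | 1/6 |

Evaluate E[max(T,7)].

E[max(T,7)] = Σ max(t,7)·P(T=t)
 = 7·1/12 + 7·1/4 + 7·1/4 + 7·1/12 + 8·1/6 + 9·1/6
 = 7/12 + 7/4 + 7/4 + 7/12 + 4/3 + 3/2
 = 15/2

7.5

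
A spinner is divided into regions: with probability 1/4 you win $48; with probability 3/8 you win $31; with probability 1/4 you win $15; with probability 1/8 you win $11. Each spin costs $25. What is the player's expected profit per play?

3.75

E[payout] = 48·1/4 + 31·3/8 + 15·1/4 + 11·1/8
 = 12 + 93/8 + 15/4 + 11/8
 = 115/4
Net = 115/4 - 25 = 15/4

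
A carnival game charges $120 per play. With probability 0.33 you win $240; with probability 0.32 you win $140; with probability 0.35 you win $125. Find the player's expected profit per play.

E[payout] = 240·0.33 + 140·0.32 + 125·0.35
 = 79.2 + 44.8 + 43.75
 = 167.75
Net = 167.75 - 120 = 47.75

47.75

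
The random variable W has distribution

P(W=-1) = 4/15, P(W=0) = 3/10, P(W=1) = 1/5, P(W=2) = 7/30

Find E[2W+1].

1.8

E[2W+1] = Σ (2w+1)·P(W=w)
 = (-1)·4/15 + 1·3/10 + 3·1/5 + 5·7/30
 = (-4/15) + 3/10 + 3/5 + 7/6
 = 9/5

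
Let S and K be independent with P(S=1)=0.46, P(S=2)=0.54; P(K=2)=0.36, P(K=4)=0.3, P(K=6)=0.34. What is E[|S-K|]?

E[|S-K|] = Σ_s Σ_k |s-k| · P(S=s)P(K=k)
 = 1·0.1656 + 3·0.138 + 5·0.1564 + 0·0.1944 + 2·0.162 + 4·0.1836
 = 0.1656 + 0.414 + 0.782 + 0 + 0.324 + 0.7344
 = 2.42

2.42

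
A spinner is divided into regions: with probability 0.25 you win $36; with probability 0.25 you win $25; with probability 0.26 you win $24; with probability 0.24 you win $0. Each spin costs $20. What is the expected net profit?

1.49

E[payout] = 36·0.25 + 25·0.25 + 24·0.26 + 0·0.24
 = 9 + 6.25 + 6.24 + 0
 = 21.49
Net = 21.49 - 20 = 1.49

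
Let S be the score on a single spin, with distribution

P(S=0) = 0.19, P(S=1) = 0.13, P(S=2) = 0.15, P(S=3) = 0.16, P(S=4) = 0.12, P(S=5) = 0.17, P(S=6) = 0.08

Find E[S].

E[S] = Σ s·P(S=s)
 = 0·0.19 + 1·0.13 + 2·0.15 + 3·0.16 + 4·0.12 + 5·0.17 + 6·0.08
 = 0 + 0.13 + 0.3 + 0.48 + 0.48 + 0.85 + 0.48
 = 2.72

2.72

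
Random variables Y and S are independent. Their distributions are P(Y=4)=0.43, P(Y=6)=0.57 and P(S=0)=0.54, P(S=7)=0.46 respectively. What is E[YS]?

E[YS] = Σ_y Σ_s ys · P(Y=y)P(S=s)
 = 0·0.2322 + 28·0.1978 + 0·0.3078 + 42·0.2622
 = 0 + 5.5384 + 0 + 11.0124
 = 16.5508

16.5508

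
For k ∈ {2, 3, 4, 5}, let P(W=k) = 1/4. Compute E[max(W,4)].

E[max(W,4)] = Σ max(w,4)·P(W=w)
 = 4·1/4 + 4·1/4 + 4·1/4 + 5·1/4
 = 1 + 1 + 1 + 5/4
 = 17/4

4.25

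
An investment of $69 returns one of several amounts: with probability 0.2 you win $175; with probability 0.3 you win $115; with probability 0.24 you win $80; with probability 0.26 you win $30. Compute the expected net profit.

27.5

E[payout] = 175·0.2 + 115·0.3 + 80·0.24 + 30·0.26
 = 35 + 34.5 + 19.2 + 7.8
 = 96.5
Net = 96.5 - 69 = 27.5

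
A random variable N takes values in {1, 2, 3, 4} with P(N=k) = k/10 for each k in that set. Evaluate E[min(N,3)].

2.6

E[min(N,3)] = Σ min(n,3)·P(N=n)
 = 1·1/10 + 2·1/5 + 3·3/10 + 3·2/5
 = 1/10 + 2/5 + 9/10 + 6/5
 = 13/5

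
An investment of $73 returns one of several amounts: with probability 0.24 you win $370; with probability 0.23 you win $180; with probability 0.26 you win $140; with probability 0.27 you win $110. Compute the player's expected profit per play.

123.3

E[payout] = 370·0.24 + 180·0.23 + 140·0.26 + 110·0.27
 = 88.8 + 41.4 + 36.4 + 29.7
 = 196.3
Net = 196.3 - 73 = 123.3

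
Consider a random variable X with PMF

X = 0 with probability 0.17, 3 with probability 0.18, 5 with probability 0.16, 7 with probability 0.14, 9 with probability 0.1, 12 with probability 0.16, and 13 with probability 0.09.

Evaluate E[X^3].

E[X^3] = Σ x^3·P(X=x)
 = 0·0.17 + 27·0.18 + 125·0.16 + 343·0.14 + 729·0.1 + 1728·0.16 + 2197·0.09
 = 0 + 4.86 + 20 + 48.02 + 72.9 + 276.48 + 197.73
 = 619.99

619.99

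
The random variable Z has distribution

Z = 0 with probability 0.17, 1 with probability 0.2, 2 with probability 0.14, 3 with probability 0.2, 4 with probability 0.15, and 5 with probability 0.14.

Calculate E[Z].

2.38

E[Z] = Σ z·P(Z=z)
 = 0·0.17 + 1·0.2 + 2·0.14 + 3·0.2 + 4·0.15 + 5·0.14
 = 0 + 0.2 + 0.28 + 0.6 + 0.6 + 0.7
 = 2.38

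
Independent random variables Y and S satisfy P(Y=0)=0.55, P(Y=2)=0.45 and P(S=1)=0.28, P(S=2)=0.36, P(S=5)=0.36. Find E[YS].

2.52

E[YS] = Σ_y Σ_s ys · P(Y=y)P(S=s)
 = 0·0.154 + 0·0.198 + 0·0.198 + 2·0.126 + 4·0.162 + 10·0.162
 = 0 + 0 + 0 + 0.252 + 0.648 + 1.62
 = 2.52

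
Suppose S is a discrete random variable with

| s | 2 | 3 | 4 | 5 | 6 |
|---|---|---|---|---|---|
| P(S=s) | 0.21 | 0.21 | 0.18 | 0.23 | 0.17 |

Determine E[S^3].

E[S^3] = Σ s^3·P(S=s)
 = 8·0.21 + 27·0.21 + 64·0.18 + 125·0.23 + 216·0.17
 = 1.68 + 5.67 + 11.52 + 28.75 + 36.72
 = 84.34

84.34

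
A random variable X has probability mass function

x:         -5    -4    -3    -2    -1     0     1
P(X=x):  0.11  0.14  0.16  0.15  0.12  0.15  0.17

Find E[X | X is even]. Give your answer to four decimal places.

-1.9545

P(X is even) = 0.14 + 0.15 + 0.15 = 0.44.
E[X | X is even] = [(-4)·0.14 + (-2)·0.15 + 0·0.15] / 0.44
 = -0.86 / 0.44
 = -43/22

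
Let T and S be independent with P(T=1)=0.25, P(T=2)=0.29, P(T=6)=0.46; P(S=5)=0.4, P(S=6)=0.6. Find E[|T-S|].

2.378

E[|T-S|] = Σ_t Σ_s |t-s| · P(T=t)P(S=s)
 = 4·0.1 + 5·0.15 + 3·0.116 + 4·0.174 + 1·0.184 + 0·0.276
 = 0.4 + 0.75 + 0.348 + 0.696 + 0.184 + 0
 = 2.378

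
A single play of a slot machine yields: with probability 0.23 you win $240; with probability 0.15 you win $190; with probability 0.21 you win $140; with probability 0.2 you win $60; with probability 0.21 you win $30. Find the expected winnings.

131.4

E[payout] = 240·0.23 + 190·0.15 + 140·0.21 + 60·0.2 + 30·0.21
 = 55.2 + 28.5 + 29.4 + 12 + 6.3
 = 131.4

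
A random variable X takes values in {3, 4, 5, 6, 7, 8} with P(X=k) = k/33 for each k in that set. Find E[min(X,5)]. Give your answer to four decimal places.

E[min(X,5)] = Σ min(x,5)·P(X=x)
 = 3·1/11 + 4·4/33 + 5·5/33 + 5·2/11 + 5·7/33 + 5·8/33
 = 3/11 + 16/33 + 25/33 + 10/11 + 35/33 + 40/33
 = 155/33

4.6970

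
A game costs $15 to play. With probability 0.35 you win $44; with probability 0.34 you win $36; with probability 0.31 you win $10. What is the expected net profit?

15.74

E[payout] = 44·0.35 + 36·0.34 + 10·0.31
 = 15.4 + 12.24 + 3.1
 = 30.74
Net = 30.74 - 15 = 15.74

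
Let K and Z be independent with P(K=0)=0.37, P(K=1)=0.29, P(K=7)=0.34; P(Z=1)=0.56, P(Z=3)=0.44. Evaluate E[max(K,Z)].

3.6208

E[max(K,Z)] = Σ_k Σ_z max(k,z) · P(K=k)P(Z=z)
 = 1·0.2072 + 3·0.1628 + 1·0.1624 + 3·0.1276 + 7·0.1904 + 7·0.1496
 = 0.2072 + 0.4884 + 0.1624 + 0.3828 + 1.3328 + 1.0472
 = 3.6208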